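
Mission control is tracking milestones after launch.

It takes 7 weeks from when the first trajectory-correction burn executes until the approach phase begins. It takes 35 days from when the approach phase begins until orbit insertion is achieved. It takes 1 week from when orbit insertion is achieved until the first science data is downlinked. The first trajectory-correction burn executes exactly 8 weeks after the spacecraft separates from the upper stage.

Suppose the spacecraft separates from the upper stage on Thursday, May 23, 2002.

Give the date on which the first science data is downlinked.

Thursday, October 17, 2002

The spacecraft separates from the upper stage: May 23, 2002.
The first trajectory-correction burn executes: May 23, 2002 + 8 weeks = Jul 18, 2002.
The approach phase begins: Jul 18, 2002 + 7 weeks = Sep 5, 2002.
Orbit insertion is achieved: Sep 5, 2002 + 35 days = Oct 10, 2002.
The first science data is downlinked: Oct 10, 2002 + 1 week = Oct 17, 2002.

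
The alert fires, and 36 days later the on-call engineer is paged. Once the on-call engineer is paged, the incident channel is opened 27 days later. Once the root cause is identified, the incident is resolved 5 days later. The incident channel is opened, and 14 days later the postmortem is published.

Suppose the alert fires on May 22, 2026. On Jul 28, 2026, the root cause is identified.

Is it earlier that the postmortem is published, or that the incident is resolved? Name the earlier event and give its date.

The incident is resolved — Aug 2, 2026

The alert fires: May 22, 2026.
The on-call engineer is paged: May 22, 2026 + 36 days = Jun 27, 2026.
The incident channel is opened: Jun 27, 2026 + 27 days = Jul 24, 2026.
The postmortem is published: Jul 24, 2026 + 14 days = Aug 7, 2026.
The root cause is identified: Jul 28, 2026.
The incident is resolved: Jul 28, 2026 + 5 days = Aug 2, 2026.
Comparing: the postmortem is published on Aug 7, 2026 vs the incident is resolved on Aug 2, 2026. Earlier: the incident is resolved.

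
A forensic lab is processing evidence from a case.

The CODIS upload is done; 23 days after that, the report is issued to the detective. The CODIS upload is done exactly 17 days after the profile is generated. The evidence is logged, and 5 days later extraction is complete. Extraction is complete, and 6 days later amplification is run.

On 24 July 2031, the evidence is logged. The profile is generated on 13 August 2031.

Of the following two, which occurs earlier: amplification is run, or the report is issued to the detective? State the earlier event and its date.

The evidence is logged: Jul 24, 2031.
Extraction is complete: Jul 24, 2031 + 5 days = Jul 29, 2031.
Amplification is run: Jul 29, 2031 + 6 days = Aug 4, 2031.
The profile is generated: Aug 13, 2031.
The CODIS upload is done: Aug 13, 2031 + 17 days = Aug 30, 2031.
The report is issued to the detective: Aug 30, 2031 + 23 days = Sep 22, 2031.
Comparing: amplification is run on Aug 4, 2031 vs the report is issued to the detective on Sep 22, 2031. Earlier: amplification is run.

Amplification is run — 4 August 2031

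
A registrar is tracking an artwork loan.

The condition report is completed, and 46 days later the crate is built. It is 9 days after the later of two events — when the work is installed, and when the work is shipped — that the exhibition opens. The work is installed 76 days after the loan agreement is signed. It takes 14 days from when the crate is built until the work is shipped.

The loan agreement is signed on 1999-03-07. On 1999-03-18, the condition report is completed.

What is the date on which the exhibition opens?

1999-05-31

The loan agreement is signed: Mar 7, 1999.
The work is installed: Mar 7, 1999 + 76 days = May 22, 1999.
The condition report is completed: Mar 18, 1999.
The crate is built: Mar 18, 1999 + 46 days = May 3, 1999.
The work is shipped: May 3, 1999 + 14 days = May 17, 1999.
Both prerequisites met — the work is installed (May 22, 1999), the work is shipped (May 17, 1999); the later is May 22, 1999.
The exhibition opens: May 22, 1999 + 9 days = May 31, 1999.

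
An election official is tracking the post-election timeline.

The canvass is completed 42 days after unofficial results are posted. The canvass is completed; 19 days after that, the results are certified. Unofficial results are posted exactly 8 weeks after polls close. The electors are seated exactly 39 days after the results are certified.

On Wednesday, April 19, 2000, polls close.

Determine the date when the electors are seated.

Polls close: Apr 19, 2000.
Unofficial results are posted: Apr 19, 2000 + 8 weeks = Jun 14, 2000.
The canvass is completed: Jun 14, 2000 + 42 days = Jul 26, 2000.
The results are certified: Jul 26, 2000 + 19 days = Aug 14, 2000.
The electors are seated: Aug 14, 2000 + 39 days = Sep 22, 2000.

Friday, September 22, 2000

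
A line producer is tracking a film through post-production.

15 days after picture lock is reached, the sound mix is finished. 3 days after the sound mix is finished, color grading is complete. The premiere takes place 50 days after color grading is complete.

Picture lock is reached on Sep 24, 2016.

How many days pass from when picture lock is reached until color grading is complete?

Causal path: picture lock is reached → the sound mix is finished → color grading is complete.
Total delay along the path: 15 + 3 = 18 days.

18 days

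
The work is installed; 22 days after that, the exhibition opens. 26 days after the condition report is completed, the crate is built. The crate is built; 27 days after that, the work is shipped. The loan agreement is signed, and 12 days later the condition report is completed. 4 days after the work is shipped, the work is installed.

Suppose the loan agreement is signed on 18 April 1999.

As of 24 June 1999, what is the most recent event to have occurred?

The loan agreement is signed: Apr 18, 1999.
The condition report is completed: Apr 18, 1999 + 12 days = Apr 30, 1999.
The crate is built: Apr 30, 1999 + 26 days = May 26, 1999.
The work is shipped: May 26, 1999 + 27 days = Jun 22, 1999.
The work is installed: Jun 22, 1999 + 4 days = Jun 26, 1999.
The exhibition opens: Jun 26, 1999 + 22 days = Jul 18, 1999.
Jun 24, 1999 falls between when the work is shipped (Jun 22, 1999) and when the work is installed (Jun 26, 1999).

The work is shipped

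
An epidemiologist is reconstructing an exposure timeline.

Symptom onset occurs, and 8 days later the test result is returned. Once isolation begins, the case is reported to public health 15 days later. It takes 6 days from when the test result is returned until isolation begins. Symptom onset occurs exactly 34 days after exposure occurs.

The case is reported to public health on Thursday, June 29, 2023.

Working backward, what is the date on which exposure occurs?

Thursday, April 27, 2023

The case is reported to public health: Jun 29, 2023.
Isolation begins: Jun 29, 2023 − 15 days = Jun 14, 2023.
The test result is returned: Jun 14, 2023 − 6 days = Jun 8, 2023.
Symptom onset occurs: Jun 8, 2023 − 8 days = May 31, 2023.
Exposure occurs: May 31, 2023 − 34 days = Apr 27, 2023.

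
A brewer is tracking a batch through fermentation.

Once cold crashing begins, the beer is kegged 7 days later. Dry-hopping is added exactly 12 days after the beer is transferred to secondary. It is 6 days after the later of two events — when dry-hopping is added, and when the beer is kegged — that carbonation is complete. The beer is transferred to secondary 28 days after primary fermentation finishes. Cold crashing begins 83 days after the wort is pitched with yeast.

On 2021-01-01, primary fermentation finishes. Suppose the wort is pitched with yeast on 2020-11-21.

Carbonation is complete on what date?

Primary fermentation finishes: Jan 1, 2021.
The beer is transferred to secondary: Jan 1, 2021 + 28 days = Jan 29, 2021.
Dry-hopping is added: Jan 29, 2021 + 12 days = Feb 10, 2021.
The wort is pitched with yeast: Nov 21, 2020.
Cold crashing begins: Nov 21, 2020 + 83 days = Feb 12, 2021.
The beer is kegged: Feb 12, 2021 + 7 days = Feb 19, 2021.
Both prerequisites met — dry-hopping is added (Feb 10, 2021), the beer is kegged (Feb 19, 2021); the later is Feb 19, 2021.
Carbonation is complete: Feb 19, 2021 + 6 days = Feb 25, 2021.

2021-02-25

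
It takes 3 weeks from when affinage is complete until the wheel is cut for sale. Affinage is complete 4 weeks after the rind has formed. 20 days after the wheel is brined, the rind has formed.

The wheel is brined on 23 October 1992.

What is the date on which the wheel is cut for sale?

31 December 1992

The wheel is brined: Oct 23, 1992.
The rind has formed: Oct 23, 1992 + 20 days = Nov 12, 1992.
Affinage is complete: Nov 12, 1992 + 4 weeks = Dec 10, 1992.
The wheel is cut for sale: Dec 10, 1992 + 3 weeks = Dec 31, 1992.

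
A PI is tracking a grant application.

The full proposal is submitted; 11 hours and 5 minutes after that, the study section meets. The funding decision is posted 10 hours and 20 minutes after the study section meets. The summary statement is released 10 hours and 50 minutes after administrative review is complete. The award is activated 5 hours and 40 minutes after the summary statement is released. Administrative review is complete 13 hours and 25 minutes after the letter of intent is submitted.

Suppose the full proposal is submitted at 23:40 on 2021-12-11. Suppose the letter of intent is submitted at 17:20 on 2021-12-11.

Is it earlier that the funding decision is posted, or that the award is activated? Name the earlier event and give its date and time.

The funding decision is posted — 21:05 on 2021-12-12

The full proposal is submitted: 23:40 Dec 11, 2021.
The study section meets: 23:40 Dec 11, 2021 + 11h05m = 10:45 Dec 12, 2021.
The funding decision is posted: 10:45 Dec 12, 2021 + 10h20m = 21:05 Dec 12, 2021.
The letter of intent is submitted: 17:20 Dec 11, 2021.
Administrative review is complete: 17:20 Dec 11, 2021 + 13h25m = 06:45 Dec 12, 2021.
The summary statement is released: 06:45 Dec 12, 2021 + 10h50m = 17:35 Dec 12, 2021.
The award is activated: 17:35 Dec 12, 2021 + 5h40m = 23:15 Dec 12, 2021.
Comparing: the funding decision is posted at 21:05 Dec 12, 2021 vs the award is activated at 23:15 Dec 12, 2021. Earlier: the funding decision is posted.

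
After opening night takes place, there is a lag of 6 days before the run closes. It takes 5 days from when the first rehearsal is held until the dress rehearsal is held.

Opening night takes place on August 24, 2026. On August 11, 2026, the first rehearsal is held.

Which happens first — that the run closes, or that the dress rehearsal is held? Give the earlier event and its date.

Opening night takes place: Aug 24, 2026.
The run closes: Aug 24, 2026 + 6 days = Aug 30, 2026.
The first rehearsal is held: Aug 11, 2026.
The dress rehearsal is held: Aug 11, 2026 + 5 days = Aug 16, 2026.
Comparing: the run closes on Aug 30, 2026 vs the dress rehearsal is held on Aug 16, 2026. Earlier: the dress rehearsal is held.

The dress rehearsal is held — August 16, 2026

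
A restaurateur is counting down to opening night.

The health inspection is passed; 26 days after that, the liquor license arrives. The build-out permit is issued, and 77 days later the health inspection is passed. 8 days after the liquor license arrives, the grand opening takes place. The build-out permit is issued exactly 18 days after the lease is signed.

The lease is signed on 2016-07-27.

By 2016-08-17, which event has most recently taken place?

The build-out permit is issued

The lease is signed: Jul 27, 2016.
The build-out permit is issued: Jul 27, 2016 + 18 days = Aug 14, 2016.
The health inspection is passed: Aug 14, 2016 + 77 days = Oct 30, 2016.
The liquor license arrives: Oct 30, 2016 + 26 days = Nov 25, 2016.
The grand opening takes place: Nov 25, 2016 + 8 days = Dec 3, 2016.
Aug 17, 2016 falls between when the build-out permit is issued (Aug 14, 2016) and when the health inspection is passed (Oct 30, 2016).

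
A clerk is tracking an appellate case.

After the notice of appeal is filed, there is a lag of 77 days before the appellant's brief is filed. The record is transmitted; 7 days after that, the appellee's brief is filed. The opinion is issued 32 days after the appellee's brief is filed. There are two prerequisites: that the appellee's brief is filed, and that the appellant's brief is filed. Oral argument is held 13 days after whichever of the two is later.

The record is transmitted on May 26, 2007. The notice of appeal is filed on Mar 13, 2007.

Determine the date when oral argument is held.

Jun 15, 2007

The record is transmitted: May 26, 2007.
The appellee's brief is filed: May 26, 2007 + 7 days = Jun 2, 2007.
The notice of appeal is filed: Mar 13, 2007.
The appellant's brief is filed: Mar 13, 2007 + 77 days = May 29, 2007.
Both prerequisites met — the appellee's brief is filed (Jun 2, 2007), the appellant's brief is filed (May 29, 2007); the later is Jun 2, 2007.
Oral argument is held: Jun 2, 2007 + 13 days = Jun 15, 2007.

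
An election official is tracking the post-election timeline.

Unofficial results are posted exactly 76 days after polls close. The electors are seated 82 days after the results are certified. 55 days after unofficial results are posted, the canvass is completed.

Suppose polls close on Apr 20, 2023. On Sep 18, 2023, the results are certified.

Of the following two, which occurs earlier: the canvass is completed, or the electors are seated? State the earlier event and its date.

The canvass is completed — Aug 29, 2023

Polls close: Apr 20, 2023.
Unofficial results are posted: Apr 20, 2023 + 76 days = Jul 5, 2023.
The canvass is completed: Jul 5, 2023 + 55 days = Aug 29, 2023.
The results are certified: Sep 18, 2023.
The electors are seated: Sep 18, 2023 + 82 days = Dec 9, 2023.
Comparing: the canvass is completed on Aug 29, 2023 vs the electors are seated on Dec 9, 2023. Earlier: the canvass is completed.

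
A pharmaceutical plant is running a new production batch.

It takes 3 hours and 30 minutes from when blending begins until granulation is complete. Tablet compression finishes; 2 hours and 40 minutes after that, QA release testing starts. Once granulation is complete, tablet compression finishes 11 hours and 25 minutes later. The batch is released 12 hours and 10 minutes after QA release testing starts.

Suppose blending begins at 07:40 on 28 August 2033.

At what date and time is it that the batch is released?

Blending begins: 07:40 Aug 28, 2033.
Granulation is complete: 07:40 Aug 28, 2033 + 3h30m = 11:10 Aug 28, 2033.
Tablet compression finishes: 11:10 Aug 28, 2033 + 11h25m = 22:35 Aug 28, 2033.
QA release testing starts: 22:35 Aug 28, 2033 + 2h40m = 01:15 Aug 29, 2033.
The batch is released: 01:15 Aug 29, 2033 + 12h10m = 13:25 Aug 29, 2033.

13:25 on 29 August 2033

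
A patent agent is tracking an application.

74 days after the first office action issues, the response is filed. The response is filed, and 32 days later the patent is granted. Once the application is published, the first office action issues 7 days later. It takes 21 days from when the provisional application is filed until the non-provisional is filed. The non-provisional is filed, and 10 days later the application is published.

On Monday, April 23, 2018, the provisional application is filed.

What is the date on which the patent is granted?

The provisional application is filed: Apr 23, 2018.
The non-provisional is filed: Apr 23, 2018 + 21 days = May 14, 2018.
The application is published: May 14, 2018 + 10 days = May 24, 2018.
The first office action issues: May 24, 2018 + 7 days = May 31, 2018.
The response is filed: May 31, 2018 + 74 days = Aug 13, 2018.
The patent is granted: Aug 13, 2018 + 32 days = Sep 14, 2018.

Friday, September 14, 2018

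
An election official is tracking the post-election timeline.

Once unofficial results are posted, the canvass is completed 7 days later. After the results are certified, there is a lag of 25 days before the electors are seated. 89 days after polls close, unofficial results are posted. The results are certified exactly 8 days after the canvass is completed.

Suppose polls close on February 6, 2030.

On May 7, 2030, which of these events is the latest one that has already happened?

Polls close: Feb 6, 2030.
Unofficial results are posted: Feb 6, 2030 + 89 days = May 6, 2030.
The canvass is completed: May 6, 2030 + 7 days = May 13, 2030.
The results are certified: May 13, 2030 + 8 days = May 21, 2030.
The electors are seated: May 21, 2030 + 25 days = Jun 15, 2030.
May 7, 2030 falls between when unofficial results are posted (May 6, 2030) and when the canvass is completed (May 13, 2030).

Unofficial results are posted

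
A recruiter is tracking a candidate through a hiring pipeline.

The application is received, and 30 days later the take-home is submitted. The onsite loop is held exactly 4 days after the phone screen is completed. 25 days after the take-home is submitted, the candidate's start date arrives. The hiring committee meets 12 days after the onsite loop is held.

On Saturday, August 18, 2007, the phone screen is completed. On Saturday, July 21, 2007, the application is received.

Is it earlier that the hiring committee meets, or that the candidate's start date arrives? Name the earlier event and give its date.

The phone screen is completed: Aug 18, 2007.
The onsite loop is held: Aug 18, 2007 + 4 days = Aug 22, 2007.
The hiring committee meets: Aug 22, 2007 + 12 days = Sep 3, 2007.
The application is received: Jul 21, 2007.
The take-home is submitted: Jul 21, 2007 + 30 days = Aug 20, 2007.
The candidate's start date arrives: Aug 20, 2007 + 25 days = Sep 14, 2007.
Comparing: the hiring committee meets on Sep 3, 2007 vs the candidate's start date arrives on Sep 14, 2007. Earlier: the hiring committee meets.

The hiring committee meets — Monday, September 3, 2007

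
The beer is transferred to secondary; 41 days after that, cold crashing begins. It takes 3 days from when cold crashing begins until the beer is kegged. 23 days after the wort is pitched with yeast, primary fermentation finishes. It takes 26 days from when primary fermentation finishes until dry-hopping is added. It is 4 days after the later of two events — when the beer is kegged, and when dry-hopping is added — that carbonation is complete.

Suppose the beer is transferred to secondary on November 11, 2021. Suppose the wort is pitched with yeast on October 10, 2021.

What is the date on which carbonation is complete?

The beer is transferred to secondary: Nov 11, 2021.
Cold crashing begins: Nov 11, 2021 + 41 days = Dec 22, 2021.
The beer is kegged: Dec 22, 2021 + 3 days = Dec 25, 2021.
The wort is pitched with yeast: Oct 10, 2021.
Primary fermentation finishes: Oct 10, 2021 + 23 days = Nov 2, 2021.
Dry-hopping is added: Nov 2, 2021 + 26 days = Nov 28, 2021.
Both prerequisites met — the beer is kegged (Dec 25, 2021), dry-hopping is added (Nov 28, 2021); the later is Dec 25, 2021.
Carbonation is complete: Dec 25, 2021 + 4 days = Dec 29, 2021.

December 29, 2021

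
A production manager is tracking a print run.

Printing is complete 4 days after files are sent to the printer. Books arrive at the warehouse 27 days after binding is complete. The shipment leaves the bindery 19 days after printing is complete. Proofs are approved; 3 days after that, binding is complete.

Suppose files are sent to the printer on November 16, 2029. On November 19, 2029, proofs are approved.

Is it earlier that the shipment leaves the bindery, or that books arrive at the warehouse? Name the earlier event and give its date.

The shipment leaves the bindery — December 9, 2029

Files are sent to the printer: Nov 16, 2029.
Printing is complete: Nov 16, 2029 + 4 days = Nov 20, 2029.
The shipment leaves the bindery: Nov 20, 2029 + 19 days = Dec 9, 2029.
Proofs are approved: Nov 19, 2029.
Binding is complete: Nov 19, 2029 + 3 days = Nov 22, 2029.
Books arrive at the warehouse: Nov 22, 2029 + 27 days = Dec 19, 2029.
Comparing: the shipment leaves the bindery on Dec 9, 2029 vs books arrive at the warehouse on Dec 19, 2029. Earlier: the shipment leaves the bindery.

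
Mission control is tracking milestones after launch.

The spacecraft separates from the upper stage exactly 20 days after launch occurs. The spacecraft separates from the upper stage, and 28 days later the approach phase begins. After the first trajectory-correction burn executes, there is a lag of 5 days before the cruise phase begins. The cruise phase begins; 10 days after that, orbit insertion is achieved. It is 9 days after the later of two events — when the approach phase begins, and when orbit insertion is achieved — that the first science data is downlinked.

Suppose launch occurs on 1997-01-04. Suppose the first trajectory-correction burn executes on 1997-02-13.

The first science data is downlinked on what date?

Launch occurs: Jan 4, 1997.
The spacecraft separates from the upper stage: Jan 4, 1997 + 20 days = Jan 24, 1997.
The approach phase begins: Jan 24, 1997 + 28 days = Feb 21, 1997.
The first trajectory-correction burn executes: Feb 13, 1997.
The cruise phase begins: Feb 13, 1997 + 5 days = Feb 18, 1997.
Orbit insertion is achieved: Feb 18, 1997 + 10 days = Feb 28, 1997.
Both prerequisites met — the approach phase begins (Feb 21, 1997), orbit insertion is achieved (Feb 28, 1997); the later is Feb 28, 1997.
The first science data is downlinked: Feb 28, 1997 + 9 days = Mar 9, 1997.

1997-03-09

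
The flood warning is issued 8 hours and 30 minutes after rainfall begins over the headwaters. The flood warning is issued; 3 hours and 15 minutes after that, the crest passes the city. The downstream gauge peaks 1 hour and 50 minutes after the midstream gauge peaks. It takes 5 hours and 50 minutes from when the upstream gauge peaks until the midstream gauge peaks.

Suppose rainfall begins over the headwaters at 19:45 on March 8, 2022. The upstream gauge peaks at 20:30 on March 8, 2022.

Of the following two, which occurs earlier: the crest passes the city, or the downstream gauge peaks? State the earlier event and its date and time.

Rainfall begins over the headwaters: 19:45 Mar 8, 2022.
The flood warning is issued: 19:45 Mar 8, 2022 + 8h30m = 04:15 Mar 9, 2022.
The crest passes the city: 04:15 Mar 9, 2022 + 3h15m = 07:30 Mar 9, 2022.
The upstream gauge peaks: 20:30 Mar 8, 2022.
The midstream gauge peaks: 20:30 Mar 8, 2022 + 5h50m = 02:20 Mar 9, 2022.
The downstream gauge peaks: 02:20 Mar 9, 2022 + 1h50m = 04:10 Mar 9, 2022.
Comparing: the crest passes the city at 07:30 Mar 9, 2022 vs the downstream gauge peaks at 04:10 Mar 9, 2022. Earlier: the downstream gauge peaks.

The downstream gauge peaks — 04:10 on March 9, 2022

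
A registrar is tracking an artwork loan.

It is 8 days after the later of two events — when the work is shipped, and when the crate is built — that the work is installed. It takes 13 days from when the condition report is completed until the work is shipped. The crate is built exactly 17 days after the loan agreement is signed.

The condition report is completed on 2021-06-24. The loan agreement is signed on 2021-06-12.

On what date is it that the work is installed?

2021-07-15

The condition report is completed: Jun 24, 2021.
The work is shipped: Jun 24, 2021 + 13 days = Jul 7, 2021.
The loan agreement is signed: Jun 12, 2021.
The crate is built: Jun 12, 2021 + 17 days = Jun 29, 2021.
Both prerequisites met — the work is shipped (Jul 7, 2021), the crate is built (Jun 29, 2021); the later is Jul 7, 2021.
The work is installed: Jul 7, 2021 + 8 days = Jul 15, 2021.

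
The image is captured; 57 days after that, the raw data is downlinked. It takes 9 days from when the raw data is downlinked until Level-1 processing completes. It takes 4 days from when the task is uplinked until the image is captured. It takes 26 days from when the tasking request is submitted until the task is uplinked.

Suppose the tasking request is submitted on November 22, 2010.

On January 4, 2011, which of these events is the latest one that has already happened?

The tasking request is submitted: Nov 22, 2010.
The task is uplinked: Nov 22, 2010 + 26 days = Dec 18, 2010.
The image is captured: Dec 18, 2010 + 4 days = Dec 22, 2010.
The raw data is downlinked: Dec 22, 2010 + 57 days = Feb 17, 2011.
Level-1 processing completes: Feb 17, 2011 + 9 days = Feb 26, 2011.
Jan 4, 2011 falls between when the image is captured (Dec 22, 2010) and when the raw data is downlinked (Feb 17, 2011).

The image is captured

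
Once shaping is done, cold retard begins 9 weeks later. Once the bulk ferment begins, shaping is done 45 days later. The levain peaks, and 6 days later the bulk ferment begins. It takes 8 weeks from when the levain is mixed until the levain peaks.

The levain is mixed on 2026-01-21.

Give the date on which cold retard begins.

The levain is mixed: Jan 21, 2026.
The levain peaks: Jan 21, 2026 + 8 weeks = Mar 18, 2026.
The bulk ferment begins: Mar 18, 2026 + 6 days = Mar 24, 2026.
Shaping is done: Mar 24, 2026 + 45 days = May 8, 2026.
Cold retard begins: May 8, 2026 + 9 weeks = Jul 10, 2026.

2026-07-10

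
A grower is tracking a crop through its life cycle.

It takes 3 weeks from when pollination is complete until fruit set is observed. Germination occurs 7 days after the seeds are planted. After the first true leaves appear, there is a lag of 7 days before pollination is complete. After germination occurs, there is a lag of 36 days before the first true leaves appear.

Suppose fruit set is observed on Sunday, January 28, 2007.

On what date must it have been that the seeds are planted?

Fruit set is observed: Jan 28, 2007.
Pollination is complete: Jan 28, 2007 − 3 weeks = Jan 7, 2007.
The first true leaves appear: Jan 7, 2007 − 7 days = Dec 31, 2006.
Germination occurs: Dec 31, 2006 − 36 days = Nov 25, 2006.
The seeds are planted: Nov 25, 2006 − 7 days = Nov 18, 2006.

Saturday, November 18, 2006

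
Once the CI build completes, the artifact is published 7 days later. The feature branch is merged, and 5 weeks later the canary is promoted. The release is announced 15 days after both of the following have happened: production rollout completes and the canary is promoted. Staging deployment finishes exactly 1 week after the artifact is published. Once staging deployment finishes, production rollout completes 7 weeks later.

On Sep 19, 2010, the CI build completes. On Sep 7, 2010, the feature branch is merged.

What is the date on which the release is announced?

Dec 6, 2010

The CI build completes: Sep 19, 2010.
The artifact is published: Sep 19, 2010 + 7 days = Sep 26, 2010.
Staging deployment finishes: Sep 26, 2010 + 1 week = Oct 3, 2010.
Production rollout completes: Oct 3, 2010 + 7 weeks = Nov 21, 2010.
The feature branch is merged: Sep 7, 2010.
The canary is promoted: Sep 7, 2010 + 5 weeks = Oct 12, 2010.
Both prerequisites met — production rollout completes (Nov 21, 2010), the canary is promoted (Oct 12, 2010); the later is Nov 21, 2010.
The release is announced: Nov 21, 2010 + 15 days = Dec 6, 2010.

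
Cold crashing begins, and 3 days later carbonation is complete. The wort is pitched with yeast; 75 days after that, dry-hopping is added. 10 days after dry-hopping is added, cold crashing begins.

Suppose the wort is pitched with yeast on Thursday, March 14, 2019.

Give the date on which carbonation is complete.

Monday, June 10, 2019

The wort is pitched with yeast: Mar 14, 2019.
Dry-hopping is added: Mar 14, 2019 + 75 days = May 28, 2019.
Cold crashing begins: May 28, 2019 + 10 days = Jun 7, 2019.
Carbonation is complete: Jun 7, 2019 + 3 days = Jun 10, 2019.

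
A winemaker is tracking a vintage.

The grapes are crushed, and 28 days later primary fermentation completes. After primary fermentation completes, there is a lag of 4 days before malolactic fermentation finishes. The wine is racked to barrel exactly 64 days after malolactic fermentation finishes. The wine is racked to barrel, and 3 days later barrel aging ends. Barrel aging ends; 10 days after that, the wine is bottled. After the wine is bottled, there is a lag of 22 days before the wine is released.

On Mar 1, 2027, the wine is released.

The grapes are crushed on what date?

Oct 21, 2026

The wine is released: Mar 1, 2027.
The wine is bottled: Mar 1, 2027 − 22 days = Feb 7, 2027.
Barrel aging ends: Feb 7, 2027 − 10 days = Jan 28, 2027.
The wine is racked to barrel: Jan 28, 2027 − 3 days = Jan 25, 2027.
Malolactic fermentation finishes: Jan 25, 2027 − 64 days = Nov 22, 2026.
Primary fermentation completes: Nov 22, 2026 − 4 days = Nov 18, 2026.
The grapes are crushed: Nov 18, 2026 − 28 days = Oct 21, 2026.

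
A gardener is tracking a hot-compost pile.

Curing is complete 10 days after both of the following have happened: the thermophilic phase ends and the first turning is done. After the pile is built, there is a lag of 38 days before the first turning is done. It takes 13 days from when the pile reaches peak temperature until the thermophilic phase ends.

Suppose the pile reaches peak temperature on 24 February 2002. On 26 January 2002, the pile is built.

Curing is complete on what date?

The pile reaches peak temperature: Feb 24, 2002.
The thermophilic phase ends: Feb 24, 2002 + 13 days = Mar 9, 2002.
The pile is built: Jan 26, 2002.
The first turning is done: Jan 26, 2002 + 38 days = Mar 5, 2002.
Both prerequisites met — the thermophilic phase ends (Mar 9, 2002), the first turning is done (Mar 5, 2002); the later is Mar 9, 2002.
Curing is complete: Mar 9, 2002 + 10 days = Mar 19, 2002.

19 March 2002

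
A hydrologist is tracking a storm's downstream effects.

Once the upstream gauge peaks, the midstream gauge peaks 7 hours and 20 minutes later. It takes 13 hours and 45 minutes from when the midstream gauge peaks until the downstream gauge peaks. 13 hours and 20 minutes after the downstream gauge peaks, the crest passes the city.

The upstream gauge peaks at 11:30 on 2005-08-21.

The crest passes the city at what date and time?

21:55 on 2005-08-22

The upstream gauge peaks: 11:30 Aug 21, 2005.
The midstream gauge peaks: 11:30 Aug 21, 2005 + 7h20m = 18:50 Aug 21, 2005.
The downstream gauge peaks: 18:50 Aug 21, 2005 + 13h45m = 08:35 Aug 22, 2005.
The crest passes the city: 08:35 Aug 22, 2005 + 13h20m = 21:55 Aug 22, 2005.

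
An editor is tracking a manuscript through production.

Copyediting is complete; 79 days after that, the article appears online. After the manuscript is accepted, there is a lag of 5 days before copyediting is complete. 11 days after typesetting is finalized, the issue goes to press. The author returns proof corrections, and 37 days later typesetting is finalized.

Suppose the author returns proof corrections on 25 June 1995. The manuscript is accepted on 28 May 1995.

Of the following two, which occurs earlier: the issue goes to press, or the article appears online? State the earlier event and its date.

The author returns proof corrections: Jun 25, 1995.
Typesetting is finalized: Jun 25, 1995 + 37 days = Aug 1, 1995.
The issue goes to press: Aug 1, 1995 + 11 days = Aug 12, 1995.
The manuscript is accepted: May 28, 1995.
Copyediting is complete: May 28, 1995 + 5 days = Jun 2, 1995.
The article appears online: Jun 2, 1995 + 79 days = Aug 20, 1995.
Comparing: the issue goes to press on Aug 12, 1995 vs the article appears online on Aug 20, 1995. Earlier: the issue goes to press.

The issue goes to press — 12 August 1995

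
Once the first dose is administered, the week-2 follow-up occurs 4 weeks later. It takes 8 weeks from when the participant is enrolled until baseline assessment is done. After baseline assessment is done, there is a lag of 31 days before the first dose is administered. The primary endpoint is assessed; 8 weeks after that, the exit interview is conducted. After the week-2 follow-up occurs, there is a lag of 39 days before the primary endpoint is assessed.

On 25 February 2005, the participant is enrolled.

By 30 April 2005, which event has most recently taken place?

Baseline assessment is done

The participant is enrolled: Feb 25, 2005.
Baseline assessment is done: Feb 25, 2005 + 8 weeks = Apr 22, 2005.
The first dose is administered: Apr 22, 2005 + 31 days = May 23, 2005.
The week-2 follow-up occurs: May 23, 2005 + 4 weeks = Jun 20, 2005.
The primary endpoint is assessed: Jun 20, 2005 + 39 days = Jul 29, 2005.
The exit interview is conducted: Jul 29, 2005 + 8 weeks = Sep 23, 2005.
Apr 30, 2005 falls between when baseline assessment is done (Apr 22, 2005) and when the first dose is administered (May 23, 2005).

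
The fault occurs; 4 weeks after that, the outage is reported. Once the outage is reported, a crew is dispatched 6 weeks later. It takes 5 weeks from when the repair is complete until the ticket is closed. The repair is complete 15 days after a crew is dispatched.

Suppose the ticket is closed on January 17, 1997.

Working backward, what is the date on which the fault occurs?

September 19, 1996

The ticket is closed: Jan 17, 1997.
The repair is complete: Jan 17, 1997 − 5 weeks = Dec 13, 1996.
A crew is dispatched: Dec 13, 1996 − 15 days = Nov 28, 1996.
The outage is reported: Nov 28, 1996 − 6 weeks = Oct 17, 1996.
The fault occurs: Oct 17, 1996 − 4 weeks = Sep 19, 1996.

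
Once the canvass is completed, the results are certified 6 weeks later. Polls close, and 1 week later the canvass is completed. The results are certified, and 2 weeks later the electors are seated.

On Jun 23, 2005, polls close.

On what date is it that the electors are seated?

Aug 25, 2005

Polls close: Jun 23, 2005.
The canvass is completed: Jun 23, 2005 + 1 week = Jun 30, 2005.
The results are certified: Jun 30, 2005 + 6 weeks = Aug 11, 2005.
The electors are seated: Aug 11, 2005 + 2 weeks = Aug 25, 2005.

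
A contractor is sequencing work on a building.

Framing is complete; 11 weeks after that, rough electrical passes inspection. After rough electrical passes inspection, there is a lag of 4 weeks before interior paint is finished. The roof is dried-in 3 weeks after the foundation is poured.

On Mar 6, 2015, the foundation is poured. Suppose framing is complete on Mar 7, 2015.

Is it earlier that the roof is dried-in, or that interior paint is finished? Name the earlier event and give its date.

The foundation is poured: Mar 6, 2015.
The roof is dried-in: Mar 6, 2015 + 3 weeks = Mar 27, 2015.
Framing is complete: Mar 7, 2015.
Rough electrical passes inspection: Mar 7, 2015 + 11 weeks = May 23, 2015.
Interior paint is finished: May 23, 2015 + 4 weeks = Jun 20, 2015.
Comparing: the roof is dried-in on Mar 27, 2015 vs interior paint is finished on Jun 20, 2015. Earlier: the roof is dried-in.

The roof is dried-in — Mar 27, 2015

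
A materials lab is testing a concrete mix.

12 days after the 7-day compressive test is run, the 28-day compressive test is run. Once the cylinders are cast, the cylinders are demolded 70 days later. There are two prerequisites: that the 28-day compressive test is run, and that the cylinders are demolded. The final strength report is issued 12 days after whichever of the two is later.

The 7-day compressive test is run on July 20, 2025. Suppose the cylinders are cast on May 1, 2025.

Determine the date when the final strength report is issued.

August 13, 2025

The 7-day compressive test is run: Jul 20, 2025.
The 28-day compressive test is run: Jul 20, 2025 + 12 days = Aug 1, 2025.
The cylinders are cast: May 1, 2025.
The cylinders are demolded: May 1, 2025 + 70 days = Jul 10, 2025.
Both prerequisites met — the 28-day compressive test is run (Aug 1, 2025), the cylinders are demolded (Jul 10, 2025); the later is Aug 1, 2025.
The final strength report is issued: Aug 1, 2025 + 12 days = Aug 13, 2025.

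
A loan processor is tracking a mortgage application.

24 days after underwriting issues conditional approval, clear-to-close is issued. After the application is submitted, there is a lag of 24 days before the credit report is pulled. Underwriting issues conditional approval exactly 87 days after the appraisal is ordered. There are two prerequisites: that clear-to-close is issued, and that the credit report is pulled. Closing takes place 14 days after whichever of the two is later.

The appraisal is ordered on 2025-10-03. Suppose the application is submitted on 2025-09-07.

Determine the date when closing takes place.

The appraisal is ordered: Oct 3, 2025.
Underwriting issues conditional approval: Oct 3, 2025 + 87 days = Dec 29, 2025.
Clear-to-close is issued: Dec 29, 2025 + 24 days = Jan 22, 2026.
The application is submitted: Sep 7, 2025.
The credit report is pulled: Sep 7, 2025 + 24 days = Oct 1, 2025.
Both prerequisites met — clear-to-close is issued (Jan 22, 2026), the credit report is pulled (Oct 1, 2025); the later is Jan 22, 2026.
Closing takes place: Jan 22, 2026 + 14 days = Feb 5, 2026.

2026-02-05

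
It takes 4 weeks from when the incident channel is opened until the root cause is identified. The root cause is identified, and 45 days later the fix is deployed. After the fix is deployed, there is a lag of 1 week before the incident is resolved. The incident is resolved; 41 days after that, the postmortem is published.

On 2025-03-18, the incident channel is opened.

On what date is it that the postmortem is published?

The incident channel is opened: Mar 18, 2025.
The root cause is identified: Mar 18, 2025 + 4 weeks = Apr 15, 2025.
The fix is deployed: Apr 15, 2025 + 45 days = May 30, 2025.
The incident is resolved: May 30, 2025 + 1 week = Jun 6, 2025.
The postmortem is published: Jun 6, 2025 + 41 days = Jul 17, 2025.

2025-07-17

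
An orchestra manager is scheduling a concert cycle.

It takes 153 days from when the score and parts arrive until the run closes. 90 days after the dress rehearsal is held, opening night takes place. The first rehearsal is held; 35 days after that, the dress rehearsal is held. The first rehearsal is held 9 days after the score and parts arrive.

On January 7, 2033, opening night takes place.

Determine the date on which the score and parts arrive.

August 26, 2032

Opening night takes place: Jan 7, 2033.
The dress rehearsal is held: Jan 7, 2033 − 90 days = Oct 9, 2032.
The first rehearsal is held: Oct 9, 2032 − 35 days = Sep 4, 2032.
The score and parts arrive: Sep 4, 2032 − 9 days = Aug 26, 2032.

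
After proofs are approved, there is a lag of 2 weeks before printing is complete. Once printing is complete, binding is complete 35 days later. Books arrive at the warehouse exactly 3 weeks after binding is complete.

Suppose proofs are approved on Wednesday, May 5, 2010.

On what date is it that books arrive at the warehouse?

Proofs are approved: May 5, 2010.
Printing is complete: May 5, 2010 + 2 weeks = May 19, 2010.
Binding is complete: May 19, 2010 + 35 days = Jun 23, 2010.
Books arrive at the warehouse: Jun 23, 2010 + 3 weeks = Jul 14, 2010.

Wednesday, July 14, 2010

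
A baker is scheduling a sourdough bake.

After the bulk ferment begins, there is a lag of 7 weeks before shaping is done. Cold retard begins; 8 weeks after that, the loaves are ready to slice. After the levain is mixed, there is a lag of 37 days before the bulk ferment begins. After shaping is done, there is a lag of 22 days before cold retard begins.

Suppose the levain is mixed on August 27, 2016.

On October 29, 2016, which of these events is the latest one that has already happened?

The levain is mixed: Aug 27, 2016.
The bulk ferment begins: Aug 27, 2016 + 37 days = Oct 3, 2016.
Shaping is done: Oct 3, 2016 + 7 weeks = Nov 21, 2016.
Cold retard begins: Nov 21, 2016 + 22 days = Dec 13, 2016.
The loaves are ready to slice: Dec 13, 2016 + 8 weeks = Feb 7, 2017.
Oct 29, 2016 falls between when the bulk ferment begins (Oct 3, 2016) and when shaping is done (Nov 21, 2016).

The bulk ferment begins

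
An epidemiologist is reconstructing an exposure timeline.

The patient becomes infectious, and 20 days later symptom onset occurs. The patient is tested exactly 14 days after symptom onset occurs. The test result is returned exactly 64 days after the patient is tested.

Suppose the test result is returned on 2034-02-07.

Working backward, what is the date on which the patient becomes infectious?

The test result is returned: Feb 7, 2034.
The patient is tested: Feb 7, 2034 − 64 days = Dec 5, 2033.
Symptom onset occurs: Dec 5, 2033 − 14 days = Nov 21, 2033.
The patient becomes infectious: Nov 21, 2033 − 20 days = Nov 1, 2033.

2033-11-01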